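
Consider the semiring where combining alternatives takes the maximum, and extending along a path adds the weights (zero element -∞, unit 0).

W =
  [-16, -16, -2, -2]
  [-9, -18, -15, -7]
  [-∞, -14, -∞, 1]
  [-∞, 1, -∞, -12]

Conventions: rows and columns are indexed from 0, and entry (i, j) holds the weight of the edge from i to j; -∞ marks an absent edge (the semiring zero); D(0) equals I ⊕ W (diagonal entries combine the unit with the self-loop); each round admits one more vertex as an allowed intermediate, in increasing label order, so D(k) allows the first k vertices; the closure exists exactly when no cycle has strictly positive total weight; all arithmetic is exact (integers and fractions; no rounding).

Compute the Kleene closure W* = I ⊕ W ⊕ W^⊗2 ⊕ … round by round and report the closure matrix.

D(0):
  [0, -16, -2, -2]
  [-9, 0, -15, -7]
  [-∞, -14, 0, 1]
  [-∞, 1, -∞, 0]
D(1):
  [0, -16, -2, -2]
  [-9, 0, -11, -7]
  [-∞, -14, 0, 1]
  [-∞, 1, -∞, 0]
D(2):
  [0, -16, -2, -2]
  [-9, 0, -11, -7]
  [-23, -14, 0, 1]
  [-8, 1, -10, 0]
D(3):
  [0, -16, -2, -1]
  [-9, 0, -11, -7]
  [-23, -14, 0, 1]
  [-8, 1, -10, 0]
D(4):
  [0, 0, -2, -1]
  [-9, 0, -11, -7]
  [-7, 2, 0, 1]
  [-8, 1, -10, 0]
Answer: W* = [[0, 0, -2, -1], [-9, 0, -11, -7], [-7, 2, 0, 1], [-8, 1, -10, 0]]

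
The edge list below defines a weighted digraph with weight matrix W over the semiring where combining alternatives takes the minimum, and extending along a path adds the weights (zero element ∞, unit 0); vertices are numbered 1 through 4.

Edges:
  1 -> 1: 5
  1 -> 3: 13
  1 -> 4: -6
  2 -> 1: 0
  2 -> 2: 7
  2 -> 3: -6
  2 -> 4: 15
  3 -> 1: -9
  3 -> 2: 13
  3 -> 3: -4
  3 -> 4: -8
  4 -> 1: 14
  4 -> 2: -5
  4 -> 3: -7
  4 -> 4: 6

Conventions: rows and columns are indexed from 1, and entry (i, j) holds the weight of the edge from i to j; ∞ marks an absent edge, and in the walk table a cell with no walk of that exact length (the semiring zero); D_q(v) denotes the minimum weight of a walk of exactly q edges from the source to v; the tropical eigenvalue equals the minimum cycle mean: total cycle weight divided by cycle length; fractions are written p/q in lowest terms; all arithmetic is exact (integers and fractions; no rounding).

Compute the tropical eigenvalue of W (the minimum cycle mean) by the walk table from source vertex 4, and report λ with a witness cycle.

q=0: [∞, ∞, ∞, 0]
q=1: [14, -5, -7, 6]
q=2: [-16, 1, -11, -15]
q=3: [-20, -20, -22, -22]
q=4: [-31, -27, -29, -30]
Optimal cycle mean attained by: cycle 3->4->3, total (-8) + (-7), length 2.
Answer: λ = -15/2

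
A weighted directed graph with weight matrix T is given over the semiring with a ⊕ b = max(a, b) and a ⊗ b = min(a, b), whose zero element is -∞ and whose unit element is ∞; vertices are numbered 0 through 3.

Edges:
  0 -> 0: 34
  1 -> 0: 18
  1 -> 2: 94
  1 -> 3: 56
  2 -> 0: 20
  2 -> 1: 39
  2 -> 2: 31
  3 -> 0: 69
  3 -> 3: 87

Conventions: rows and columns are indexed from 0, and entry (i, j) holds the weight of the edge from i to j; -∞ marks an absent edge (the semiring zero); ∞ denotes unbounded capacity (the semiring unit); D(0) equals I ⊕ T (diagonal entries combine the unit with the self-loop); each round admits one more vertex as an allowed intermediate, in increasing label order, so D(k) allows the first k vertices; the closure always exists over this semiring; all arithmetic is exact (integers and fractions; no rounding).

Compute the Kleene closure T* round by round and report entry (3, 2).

D(0):
  [∞, -∞, -∞, -∞]
  [18, ∞, 94, 56]
  [20, 39, ∞, -∞]
  [69, -∞, -∞, ∞]
D(1):
  [∞, -∞, -∞, -∞]
  [18, ∞, 94, 56]
  [20, 39, ∞, -∞]
  [69, -∞, -∞, ∞]
D(2):
  [∞, -∞, -∞, -∞]
  [18, ∞, 94, 56]
  [20, 39, ∞, 39]
  [69, -∞, -∞, ∞]
D(3):
  [∞, -∞, -∞, -∞]
  [20, ∞, 94, 56]
  [20, 39, ∞, 39]
  [69, -∞, -∞, ∞]
D(4):
  [∞, -∞, -∞, -∞]
  [56, ∞, 94, 56]
  [39, 39, ∞, 39]
  [69, -∞, -∞, ∞]
Answer: T*[3][2] = -∞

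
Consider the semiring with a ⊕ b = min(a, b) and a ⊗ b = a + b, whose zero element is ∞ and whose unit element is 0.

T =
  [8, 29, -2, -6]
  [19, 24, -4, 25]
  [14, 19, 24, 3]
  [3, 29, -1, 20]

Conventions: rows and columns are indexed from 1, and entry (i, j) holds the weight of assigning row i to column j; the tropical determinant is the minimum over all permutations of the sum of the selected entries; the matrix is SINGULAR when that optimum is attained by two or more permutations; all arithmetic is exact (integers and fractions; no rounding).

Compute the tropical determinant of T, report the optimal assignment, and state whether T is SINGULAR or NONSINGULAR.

σ = (1, 2, 3, 4): 8 + 24 + 24 + 20 = 76
σ = (1, 2, 4, 3): 8 + 24 + 3 + (-1) = 34
σ = (1, 3, 2, 4): 8 + (-4) + 19 + 20 = 43
σ = (1, 3, 4, 2): 8 + (-4) + 3 + 29 = 36
σ = (1, 4, 2, 3): 8 + 25 + 19 + (-1) = 51
σ = (1, 4, 3, 2): 8 + 25 + 24 + 29 = 86
σ = (2, 1, 3, 4): 29 + 19 + 24 + 20 = 92
σ = (2, 1, 4, 3): 29 + 19 + 3 + (-1) = 50
σ = (2, 3, 1, 4): 29 + (-4) + 14 + 20 = 59
σ = (2, 3, 4, 1): 29 + (-4) + 3 + 3 = 31
σ = (2, 4, 1, 3): 29 + 25 + 14 + (-1) = 67
σ = (2, 4, 3, 1): 29 + 25 + 24 + 3 = 81
σ = (3, 1, 2, 4): (-2) + 19 + 19 + 20 = 56
σ = (3, 1, 4, 2): (-2) + 19 + 3 + 29 = 49
σ = (3, 2, 1, 4): (-2) + 24 + 14 + 20 = 56
σ = (3, 2, 4, 1): (-2) + 24 + 3 + 3 = 28
σ = (3, 4, 1, 2): (-2) + 25 + 14 + 29 = 66
σ = (3, 4, 2, 1): (-2) + 25 + 19 + 3 = 45
σ = (4, 1, 2, 3): (-6) + 19 + 19 + (-1) = 31
σ = (4, 1, 3, 2): (-6) + 19 + 24 + 29 = 66
σ = (4, 2, 1, 3): (-6) + 24 + 14 + (-1) = 31
σ = (4, 2, 3, 1): (-6) + 24 + 24 + 3 = 45
σ = (4, 3, 1, 2): (-6) + (-4) + 14 + 29 = 33
σ = (4, 3, 2, 1): (-6) + (-4) + 19 + 3 = 12
Optimal value attained by: σ = (4, 3, 2, 1).
Answer: det⊕(T) = 12; verdict: NONSINGULAR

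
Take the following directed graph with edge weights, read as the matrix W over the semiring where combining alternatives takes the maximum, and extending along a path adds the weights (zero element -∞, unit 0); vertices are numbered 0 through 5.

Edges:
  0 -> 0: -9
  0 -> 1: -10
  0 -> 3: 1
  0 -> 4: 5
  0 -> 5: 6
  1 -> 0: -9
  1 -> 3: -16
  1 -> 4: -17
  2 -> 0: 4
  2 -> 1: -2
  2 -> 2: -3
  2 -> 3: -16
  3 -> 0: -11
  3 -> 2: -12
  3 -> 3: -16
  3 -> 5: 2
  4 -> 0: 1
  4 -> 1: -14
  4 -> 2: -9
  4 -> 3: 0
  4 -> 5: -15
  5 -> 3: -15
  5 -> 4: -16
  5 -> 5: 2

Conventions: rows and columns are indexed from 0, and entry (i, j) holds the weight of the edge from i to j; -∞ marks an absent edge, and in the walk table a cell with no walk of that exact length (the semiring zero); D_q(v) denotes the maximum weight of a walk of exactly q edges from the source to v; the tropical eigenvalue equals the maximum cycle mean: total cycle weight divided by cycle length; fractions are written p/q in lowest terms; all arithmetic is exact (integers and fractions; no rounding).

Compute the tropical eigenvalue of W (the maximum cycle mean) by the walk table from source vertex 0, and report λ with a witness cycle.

q=0: [0, -∞, -∞, -∞, -∞, -∞]
q=1: [-9, -10, -∞, 1, 5, 6]
q=2: [6, -9, -4, 5, -4, 8]
q=3: [0, -4, -7, 7, 11, 12]
q=4: [12, -3, 2, 11, 5, 14]
q=5: [6, 2, -1, 13, 17, 18]
q=6: [18, 3, 8, 17, 11, 20]
Optimal cycle mean attained by: cycle 0->4->0, total 5 + 1, length 2.
Answer: λ = 3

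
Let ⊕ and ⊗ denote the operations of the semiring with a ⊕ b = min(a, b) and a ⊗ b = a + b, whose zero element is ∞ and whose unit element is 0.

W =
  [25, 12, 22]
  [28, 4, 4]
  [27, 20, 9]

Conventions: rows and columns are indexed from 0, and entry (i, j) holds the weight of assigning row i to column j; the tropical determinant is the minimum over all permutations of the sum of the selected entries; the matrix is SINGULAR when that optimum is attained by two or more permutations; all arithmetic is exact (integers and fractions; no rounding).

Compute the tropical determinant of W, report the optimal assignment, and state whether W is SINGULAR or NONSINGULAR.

σ = (0, 1, 2): 25 + 4 + 9 = 38
σ = (0, 2, 1): 25 + 4 + 20 = 49
σ = (1, 0, 2): 12 + 28 + 9 = 49
σ = (1, 2, 0): 12 + 4 + 27 = 43
σ = (2, 0, 1): 22 + 28 + 20 = 70
σ = (2, 1, 0): 22 + 4 + 27 = 53
Optimal value attained by: σ = (0, 1, 2).
Answer: det⊕(W) = 38; verdict: NONSINGULAR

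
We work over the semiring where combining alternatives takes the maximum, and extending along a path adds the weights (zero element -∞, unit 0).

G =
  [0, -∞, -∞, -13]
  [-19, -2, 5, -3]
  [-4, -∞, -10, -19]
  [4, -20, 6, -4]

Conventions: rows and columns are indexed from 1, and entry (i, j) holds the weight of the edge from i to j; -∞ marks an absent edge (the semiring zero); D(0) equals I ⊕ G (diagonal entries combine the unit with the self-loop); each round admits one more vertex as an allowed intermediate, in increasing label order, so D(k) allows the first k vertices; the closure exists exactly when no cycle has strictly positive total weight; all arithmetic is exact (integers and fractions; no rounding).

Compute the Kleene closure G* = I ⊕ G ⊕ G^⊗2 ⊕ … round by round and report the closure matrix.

D(0):
  [0, -∞, -∞, -13]
  [-19, 0, 5, -3]
  [-4, -∞, 0, -19]
  [4, -20, 6, 0]
D(1):
  [0, -∞, -∞, -13]
  [-19, 0, 5, -3]
  [-4, -∞, 0, -17]
  [4, -20, 6, 0]
D(2):
  [0, -∞, -∞, -13]
  [-19, 0, 5, -3]
  [-4, -∞, 0, -17]
  [4, -20, 6, 0]
D(3):
  [0, -∞, -∞, -13]
  [1, 0, 5, -3]
  [-4, -∞, 0, -17]
  [4, -20, 6, 0]
D(4):
  [0, -33, -7, -13]
  [1, 0, 5, -3]
  [-4, -37, 0, -17]
  [4, -20, 6, 0]
Answer: G* = [[0, -33, -7, -13], [1, 0, 5, -3], [-4, -37, 0, -17], [4, -20, 6, 0]]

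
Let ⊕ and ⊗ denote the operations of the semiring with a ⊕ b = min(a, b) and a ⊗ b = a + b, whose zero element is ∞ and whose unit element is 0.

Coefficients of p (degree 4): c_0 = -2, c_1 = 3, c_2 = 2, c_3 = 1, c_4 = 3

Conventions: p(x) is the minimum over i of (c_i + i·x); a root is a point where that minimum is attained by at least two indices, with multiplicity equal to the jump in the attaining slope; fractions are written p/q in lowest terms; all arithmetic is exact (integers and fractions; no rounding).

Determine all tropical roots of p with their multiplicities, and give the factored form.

hull edge (i=0, c=-2) to (i=3, c=1): slope 1, span 3
hull edge (i=3, c=1) to (i=4, c=3): slope 2, span 1
Factored form: p(x) = 3 ⊗ (x ⊕ (-2)) ⊗ (x ⊕ (-1)) ⊗ (x ⊕ (-1)) ⊗ (x ⊕ (-1))
Answer: roots = -2 (mult 1), -1 (mult 3)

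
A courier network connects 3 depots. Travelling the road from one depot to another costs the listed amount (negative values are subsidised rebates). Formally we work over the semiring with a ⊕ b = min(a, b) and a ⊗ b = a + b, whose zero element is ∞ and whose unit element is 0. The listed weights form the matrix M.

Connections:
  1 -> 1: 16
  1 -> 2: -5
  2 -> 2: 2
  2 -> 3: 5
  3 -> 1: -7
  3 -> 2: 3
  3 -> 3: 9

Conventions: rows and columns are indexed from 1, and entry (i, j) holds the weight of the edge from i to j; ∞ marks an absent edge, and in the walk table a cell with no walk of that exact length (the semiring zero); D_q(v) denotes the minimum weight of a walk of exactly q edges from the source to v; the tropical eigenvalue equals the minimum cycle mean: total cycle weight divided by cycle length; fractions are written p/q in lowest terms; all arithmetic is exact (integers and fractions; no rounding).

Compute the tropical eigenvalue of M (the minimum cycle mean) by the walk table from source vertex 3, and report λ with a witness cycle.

q=0: [∞, ∞, 0]
q=1: [-7, 3, 9]
q=2: [2, -12, 8]
q=3: [1, -10, -7]
Optimal cycle mean attained by: cycle 1->2->3->1, total (-5) + 5 + (-7), length 3.
Answer: λ = -7/3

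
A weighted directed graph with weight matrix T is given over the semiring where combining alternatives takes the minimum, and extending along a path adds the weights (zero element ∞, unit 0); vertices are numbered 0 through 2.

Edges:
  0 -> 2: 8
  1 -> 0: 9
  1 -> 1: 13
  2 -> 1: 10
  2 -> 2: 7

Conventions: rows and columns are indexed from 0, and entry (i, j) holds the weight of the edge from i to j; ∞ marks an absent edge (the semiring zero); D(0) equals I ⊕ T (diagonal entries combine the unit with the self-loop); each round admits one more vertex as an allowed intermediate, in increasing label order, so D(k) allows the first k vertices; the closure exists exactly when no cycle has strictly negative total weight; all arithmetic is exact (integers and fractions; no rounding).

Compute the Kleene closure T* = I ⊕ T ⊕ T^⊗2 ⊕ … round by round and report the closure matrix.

D(0):
  [0, ∞, 8]
  [9, 0, ∞]
  [∞, 10, 0]
D(1):
  [0, ∞, 8]
  [9, 0, 17]
  [∞, 10, 0]
D(2):
  [0, ∞, 8]
  [9, 0, 17]
  [19, 10, 0]
D(3):
  [0, 18, 8]
  [9, 0, 17]
  [19, 10, 0]
Answer: T* = [[0, 18, 8], [9, 0, 17], [19, 10, 0]]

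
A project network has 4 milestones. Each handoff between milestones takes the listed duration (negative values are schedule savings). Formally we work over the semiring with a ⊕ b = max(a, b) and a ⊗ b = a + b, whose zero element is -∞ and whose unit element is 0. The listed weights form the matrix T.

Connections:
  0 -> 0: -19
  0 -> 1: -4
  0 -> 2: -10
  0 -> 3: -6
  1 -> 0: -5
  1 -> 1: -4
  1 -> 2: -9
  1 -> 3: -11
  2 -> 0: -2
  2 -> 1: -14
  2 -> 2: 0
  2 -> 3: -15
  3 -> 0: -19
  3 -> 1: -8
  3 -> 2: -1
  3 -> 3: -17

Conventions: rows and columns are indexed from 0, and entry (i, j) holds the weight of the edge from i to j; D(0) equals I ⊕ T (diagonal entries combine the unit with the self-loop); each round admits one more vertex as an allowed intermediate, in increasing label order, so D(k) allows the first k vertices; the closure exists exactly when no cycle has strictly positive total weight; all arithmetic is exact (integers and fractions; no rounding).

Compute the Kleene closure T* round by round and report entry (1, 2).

D(0):
  [0, -4, -10, -6]
  [-5, 0, -9, -11]
  [-2, -14, 0, -15]
  [-19, -8, -1, 0]
D(1):
  [0, -4, -10, -6]
  [-5, 0, -9, -11]
  [-2, -6, 0, -8]
  [-19, -8, -1, 0]
D(2):
  [0, -4, -10, -6]
  [-5, 0, -9, -11]
  [-2, -6, 0, -8]
  [-13, -8, -1, 0]
D(3):
  [0, -4, -10, -6]
  [-5, 0, -9, -11]
  [-2, -6, 0, -8]
  [-3, -7, -1, 0]
D(4):
  [0, -4, -7, -6]
  [-5, 0, -9, -11]
  [-2, -6, 0, -8]
  [-3, -7, -1, 0]
Answer: T*[1][2] = -9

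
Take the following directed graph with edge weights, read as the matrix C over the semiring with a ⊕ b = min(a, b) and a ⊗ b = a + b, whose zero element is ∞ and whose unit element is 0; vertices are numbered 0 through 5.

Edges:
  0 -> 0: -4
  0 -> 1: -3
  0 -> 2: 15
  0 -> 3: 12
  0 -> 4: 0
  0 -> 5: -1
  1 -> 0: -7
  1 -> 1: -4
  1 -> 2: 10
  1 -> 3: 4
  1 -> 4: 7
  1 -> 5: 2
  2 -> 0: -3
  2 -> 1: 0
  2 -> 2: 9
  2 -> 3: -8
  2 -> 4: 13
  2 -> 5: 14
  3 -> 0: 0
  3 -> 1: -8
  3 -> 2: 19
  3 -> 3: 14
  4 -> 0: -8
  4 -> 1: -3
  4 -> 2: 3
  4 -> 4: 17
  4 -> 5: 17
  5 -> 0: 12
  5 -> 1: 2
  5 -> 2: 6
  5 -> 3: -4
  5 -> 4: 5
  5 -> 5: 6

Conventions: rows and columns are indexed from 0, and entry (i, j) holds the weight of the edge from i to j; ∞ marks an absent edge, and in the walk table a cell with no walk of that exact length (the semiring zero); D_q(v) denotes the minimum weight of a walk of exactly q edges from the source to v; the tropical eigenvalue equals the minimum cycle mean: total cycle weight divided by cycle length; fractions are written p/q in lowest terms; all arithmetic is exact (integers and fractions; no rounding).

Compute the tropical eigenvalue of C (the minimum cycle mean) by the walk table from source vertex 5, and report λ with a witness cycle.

q=0: [∞, ∞, ∞, ∞, ∞, 0]
q=1: [12, 2, 6, -4, 5, 6]
q=2: [-5, -12, 8, -2, 9, 4]
q=3: [-19, -16, -2, -8, -5, -10]
q=4: [-23, -22, -6, -14, -19, -20]
q=5: [-29, -26, -16, -24, -23, -24]
q=6: [-33, -32, -20, -28, -29, -30]
Optimal cycle mean attained by: cycle 0->1->0, total (-3) + (-7), length 2.
Answer: λ = -5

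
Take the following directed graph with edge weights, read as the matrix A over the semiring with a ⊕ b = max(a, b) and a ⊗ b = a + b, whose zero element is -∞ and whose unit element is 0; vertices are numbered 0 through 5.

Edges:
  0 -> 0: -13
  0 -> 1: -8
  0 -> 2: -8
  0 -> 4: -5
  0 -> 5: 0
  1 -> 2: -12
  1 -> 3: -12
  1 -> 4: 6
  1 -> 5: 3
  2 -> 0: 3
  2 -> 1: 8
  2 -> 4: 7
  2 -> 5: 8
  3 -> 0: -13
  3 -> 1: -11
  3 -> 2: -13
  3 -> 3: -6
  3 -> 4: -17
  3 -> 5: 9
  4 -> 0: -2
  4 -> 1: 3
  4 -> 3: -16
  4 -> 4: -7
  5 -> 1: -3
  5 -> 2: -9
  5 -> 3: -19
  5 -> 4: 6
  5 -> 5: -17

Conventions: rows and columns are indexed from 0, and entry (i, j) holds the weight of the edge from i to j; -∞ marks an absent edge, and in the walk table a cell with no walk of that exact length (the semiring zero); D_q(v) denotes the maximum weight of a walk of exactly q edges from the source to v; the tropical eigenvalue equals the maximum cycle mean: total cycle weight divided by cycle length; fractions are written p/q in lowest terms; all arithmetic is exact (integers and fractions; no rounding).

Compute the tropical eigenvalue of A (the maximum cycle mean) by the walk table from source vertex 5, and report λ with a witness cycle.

q=0: [-∞, -∞, -∞, -∞, -∞, 0]
q=1: [-∞, -3, -9, -19, 6, -17]
q=2: [4, 9, -15, -10, 3, 0]
q=3: [1, 6, -3, -3, 15, 12]
q=4: [13, 18, 3, -1, 18, 9]
q=5: [16, 21, 6, 6, 24, 21]
q=6: [22, 27, 12, 9, 27, 24]
Optimal cycle mean attained by: cycle 1->4->1, total 6 + 3, length 2.
Answer: λ = 9/2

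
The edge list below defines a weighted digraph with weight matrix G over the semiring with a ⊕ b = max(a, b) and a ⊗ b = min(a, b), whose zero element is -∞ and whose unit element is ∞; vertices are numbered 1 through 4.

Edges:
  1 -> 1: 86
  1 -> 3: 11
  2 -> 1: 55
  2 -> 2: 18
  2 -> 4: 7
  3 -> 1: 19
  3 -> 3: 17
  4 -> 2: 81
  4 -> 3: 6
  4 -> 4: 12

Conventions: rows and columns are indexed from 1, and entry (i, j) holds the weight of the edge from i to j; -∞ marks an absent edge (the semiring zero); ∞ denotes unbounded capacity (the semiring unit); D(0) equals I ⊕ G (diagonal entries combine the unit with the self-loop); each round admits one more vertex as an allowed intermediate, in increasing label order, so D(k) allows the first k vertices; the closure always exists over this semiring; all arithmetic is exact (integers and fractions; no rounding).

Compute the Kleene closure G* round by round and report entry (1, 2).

D(0):
  [∞, -∞, 11, -∞]
  [55, ∞, -∞, 7]
  [19, -∞, ∞, -∞]
  [-∞, 81, 6, ∞]
D(1):
  [∞, -∞, 11, -∞]
  [55, ∞, 11, 7]
  [19, -∞, ∞, -∞]
  [-∞, 81, 6, ∞]
D(2):
  [∞, -∞, 11, -∞]
  [55, ∞, 11, 7]
  [19, -∞, ∞, -∞]
  [55, 81, 11, ∞]
D(3):
  [∞, -∞, 11, -∞]
  [55, ∞, 11, 7]
  [19, -∞, ∞, -∞]
  [55, 81, 11, ∞]
D(4):
  [∞, -∞, 11, -∞]
  [55, ∞, 11, 7]
  [19, -∞, ∞, -∞]
  [55, 81, 11, ∞]
Answer: G*[1][2] = -∞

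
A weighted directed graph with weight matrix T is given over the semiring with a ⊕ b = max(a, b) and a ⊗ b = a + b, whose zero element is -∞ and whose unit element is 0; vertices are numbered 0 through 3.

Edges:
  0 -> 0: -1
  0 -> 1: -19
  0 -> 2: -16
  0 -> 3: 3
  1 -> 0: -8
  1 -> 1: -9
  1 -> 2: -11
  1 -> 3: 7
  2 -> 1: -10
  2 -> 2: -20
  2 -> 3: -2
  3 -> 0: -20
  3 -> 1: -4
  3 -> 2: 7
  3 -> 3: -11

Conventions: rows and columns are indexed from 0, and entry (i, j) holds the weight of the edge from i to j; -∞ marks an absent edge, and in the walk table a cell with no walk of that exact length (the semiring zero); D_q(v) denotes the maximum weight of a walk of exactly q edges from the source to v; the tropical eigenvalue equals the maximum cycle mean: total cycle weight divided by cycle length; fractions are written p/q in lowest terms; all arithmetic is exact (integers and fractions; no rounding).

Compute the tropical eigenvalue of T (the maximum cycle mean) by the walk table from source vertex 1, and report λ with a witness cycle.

q=0: [-∞, 0, -∞, -∞]
q=1: [-8, -9, -11, 7]
q=2: [-9, 3, 14, -2]
q=3: [-5, 4, 5, 12]
q=4: [-4, 8, 19, 11]
Optimal cycle mean attained by: cycle 2->3->2, total (-2) + 7, length 2.
Answer: λ = 5/2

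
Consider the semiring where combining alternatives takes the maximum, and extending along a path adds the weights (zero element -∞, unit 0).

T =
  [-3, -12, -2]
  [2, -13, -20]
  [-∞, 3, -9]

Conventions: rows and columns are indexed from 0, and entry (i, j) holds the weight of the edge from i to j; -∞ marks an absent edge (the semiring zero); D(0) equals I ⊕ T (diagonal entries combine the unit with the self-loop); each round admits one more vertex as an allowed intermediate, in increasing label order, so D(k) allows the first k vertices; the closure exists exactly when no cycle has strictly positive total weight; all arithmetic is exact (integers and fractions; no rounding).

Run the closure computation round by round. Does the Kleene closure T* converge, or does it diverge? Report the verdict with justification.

D(0):
  [0, -12, -2]
  [2, 0, -20]
  [-∞, 3, 0]
D(1):
  [0, -12, -2]
  [2, 0, 0]
  [-∞, 3, 0]
Detection: at round 2, diagonal entry (2, 2) turns strictly positive.
Key observation: the cycle 2->1->0->2 has total weight 3 + 2 + (-2), which is strictly positive.
Answer: DIVERGES — positive cycle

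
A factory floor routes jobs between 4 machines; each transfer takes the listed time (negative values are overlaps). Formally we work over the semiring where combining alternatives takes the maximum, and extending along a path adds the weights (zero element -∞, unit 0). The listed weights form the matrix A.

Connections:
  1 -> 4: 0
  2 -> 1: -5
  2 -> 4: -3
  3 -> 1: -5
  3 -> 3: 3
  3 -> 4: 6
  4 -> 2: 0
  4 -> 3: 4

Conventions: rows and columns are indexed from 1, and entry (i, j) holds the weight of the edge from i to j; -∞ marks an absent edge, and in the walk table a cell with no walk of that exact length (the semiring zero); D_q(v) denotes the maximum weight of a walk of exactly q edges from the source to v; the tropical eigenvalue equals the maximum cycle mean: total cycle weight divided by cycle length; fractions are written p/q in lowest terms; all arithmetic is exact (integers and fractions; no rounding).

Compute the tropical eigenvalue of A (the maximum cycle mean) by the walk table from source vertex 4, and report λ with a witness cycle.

q=0: [-∞, -∞, -∞, 0]
q=1: [-∞, 0, 4, -∞]
q=2: [-1, -∞, 7, 10]
q=3: [2, 10, 14, 13]
q=4: [9, 13, 17, 20]
Optimal cycle mean attained by: cycle 3->4->3, total 6 + 4, length 2.
Answer: λ = 5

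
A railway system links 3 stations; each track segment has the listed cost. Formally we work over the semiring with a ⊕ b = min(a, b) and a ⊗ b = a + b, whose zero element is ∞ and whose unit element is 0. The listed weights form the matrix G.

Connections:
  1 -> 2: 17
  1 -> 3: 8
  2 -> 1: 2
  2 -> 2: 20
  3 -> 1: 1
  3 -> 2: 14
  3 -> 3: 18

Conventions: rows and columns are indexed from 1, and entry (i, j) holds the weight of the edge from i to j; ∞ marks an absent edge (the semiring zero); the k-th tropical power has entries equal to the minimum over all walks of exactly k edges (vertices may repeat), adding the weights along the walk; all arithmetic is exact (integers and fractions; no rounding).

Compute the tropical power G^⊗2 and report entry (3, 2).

G^⊗2:
  [9, 22, 26]
  [22, 19, 10]
  [16, 18, 9]
Key observation: the optimum is the walk 3->1->2, with weight 1 + 17 = 18.
Optimal value attained by: walk 3->1->2.
Answer: (G^⊗2)[3][2] = 18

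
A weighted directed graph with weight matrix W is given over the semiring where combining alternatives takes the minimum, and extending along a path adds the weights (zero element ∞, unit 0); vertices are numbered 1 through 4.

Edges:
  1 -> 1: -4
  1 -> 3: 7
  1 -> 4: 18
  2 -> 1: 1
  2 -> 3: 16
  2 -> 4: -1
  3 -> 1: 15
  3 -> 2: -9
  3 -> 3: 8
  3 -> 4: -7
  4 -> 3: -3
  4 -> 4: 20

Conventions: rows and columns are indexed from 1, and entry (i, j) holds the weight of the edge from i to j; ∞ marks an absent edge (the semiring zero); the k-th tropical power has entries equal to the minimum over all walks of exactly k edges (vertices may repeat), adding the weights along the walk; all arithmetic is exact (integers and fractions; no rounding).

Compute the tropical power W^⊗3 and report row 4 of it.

W^⊗2:
  [-8, -2, 3, 0]
  [-3, 7, -4, 9]
  [-8, -1, -10, -10]
  [12, -12, 5, -10]
W^⊗3:
  [-12, -6, -3, -4]
  [-7, -13, 4, -11]
  [-12, -19, -13, -17]
  [-11, -4, -13, -13]
Answer: row 4 of W^⊗3 = [-11, -4, -13, -13]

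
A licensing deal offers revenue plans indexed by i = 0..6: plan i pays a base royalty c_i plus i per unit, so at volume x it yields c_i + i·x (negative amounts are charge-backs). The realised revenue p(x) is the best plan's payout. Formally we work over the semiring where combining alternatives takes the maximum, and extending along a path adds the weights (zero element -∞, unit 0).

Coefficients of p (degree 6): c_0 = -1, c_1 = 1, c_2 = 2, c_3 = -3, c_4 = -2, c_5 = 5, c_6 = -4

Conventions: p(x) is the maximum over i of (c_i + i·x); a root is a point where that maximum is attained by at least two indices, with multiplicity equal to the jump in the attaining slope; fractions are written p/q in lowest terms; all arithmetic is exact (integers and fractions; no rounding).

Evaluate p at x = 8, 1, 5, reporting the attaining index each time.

p(8) = max(-1+0·8=-1, 1+1·8=9, 2+2·8=18, -3+3·8=21, -2+4·8=30, 5+5·8=45, -4+6·8=44) = 45 (attained by i=5)
p(1) = max(-1+0·1=-1, 1+1·1=2, 2+2·1=4, -3+3·1=0, -2+4·1=2, 5+5·1=10, -4+6·1=2) = 10 (attained by i=5)
p(5) = max(-1+0·5=-1, 1+1·5=6, 2+2·5=12, -3+3·5=12, -2+4·5=18, 5+5·5=30, -4+6·5=26) = 30 (attained by i=5)
Answer: p(8) = 45; p(1) = 10; p(5) = 30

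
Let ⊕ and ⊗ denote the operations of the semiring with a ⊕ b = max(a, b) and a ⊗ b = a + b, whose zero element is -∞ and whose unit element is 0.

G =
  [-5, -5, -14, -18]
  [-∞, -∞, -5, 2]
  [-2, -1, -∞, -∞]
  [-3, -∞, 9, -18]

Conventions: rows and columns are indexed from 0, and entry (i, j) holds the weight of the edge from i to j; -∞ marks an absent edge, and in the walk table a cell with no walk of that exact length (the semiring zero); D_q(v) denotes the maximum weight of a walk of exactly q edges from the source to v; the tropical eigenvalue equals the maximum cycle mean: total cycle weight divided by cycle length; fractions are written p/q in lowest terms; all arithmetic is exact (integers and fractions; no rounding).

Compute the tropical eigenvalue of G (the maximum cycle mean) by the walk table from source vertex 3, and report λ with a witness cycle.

q=0: [-∞, -∞, -∞, 0]
q=1: [-3, -∞, 9, -18]
q=2: [7, 8, -9, -21]
q=3: [2, 2, 3, 10]
q=4: [7, 2, 19, 4]
Optimal cycle mean attained by: cycle 1->3->2->1, total 2 + 9 + (-1), length 3.
Answer: λ = 10/3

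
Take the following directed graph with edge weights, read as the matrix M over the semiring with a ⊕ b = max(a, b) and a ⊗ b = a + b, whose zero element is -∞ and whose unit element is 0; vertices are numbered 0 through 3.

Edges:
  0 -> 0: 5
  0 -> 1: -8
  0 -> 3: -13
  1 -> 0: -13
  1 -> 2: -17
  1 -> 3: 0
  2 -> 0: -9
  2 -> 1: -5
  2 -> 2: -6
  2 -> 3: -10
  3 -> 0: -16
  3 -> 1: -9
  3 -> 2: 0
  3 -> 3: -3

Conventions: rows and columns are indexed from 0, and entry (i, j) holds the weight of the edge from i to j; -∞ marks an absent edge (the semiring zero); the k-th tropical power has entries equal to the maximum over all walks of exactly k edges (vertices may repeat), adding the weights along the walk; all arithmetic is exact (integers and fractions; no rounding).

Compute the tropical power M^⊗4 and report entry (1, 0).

M^⊗2:
  [10, -3, -13, -8]
  [-8, -9, 0, -3]
  [-4, -11, -10, -5]
  [-9, -5, -3, -6]
M^⊗3:
  [15, 2, -8, -3]
  [-3, -5, -3, -6]
  [1, -12, -5, -8]
  [-4, -8, -6, -5]
M^⊗4:
  [20, 7, -3, 2]
  [2, -8, -6, -5]
  [6, -7, -8, -11]
  [1, -11, -5, -8]
Key observation: the optimum is the walk 1->0->0->0->0, with weight (-13) + 5 + 5 + 5 = 2.
Optimal value attained by: walk 1->0->0->0->0.
Answer: (M^⊗4)[1][0] = 2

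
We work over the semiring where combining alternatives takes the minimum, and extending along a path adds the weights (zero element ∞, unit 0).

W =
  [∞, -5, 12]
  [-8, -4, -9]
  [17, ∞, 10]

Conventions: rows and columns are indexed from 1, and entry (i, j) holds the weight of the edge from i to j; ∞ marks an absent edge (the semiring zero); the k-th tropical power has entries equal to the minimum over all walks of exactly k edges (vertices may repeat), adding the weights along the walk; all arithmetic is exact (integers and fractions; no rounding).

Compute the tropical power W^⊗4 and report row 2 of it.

W^⊗2:
  [-13, -9, -14]
  [-12, -13, -13]
  [27, 12, 20]
W^⊗3:
  [-17, -18, -18]
  [-21, -17, -22]
  [4, 8, 3]
W^⊗4:
  [-26, -22, -27]
  [-25, -26, -26]
  [0, -1, -1]
Answer: row 2 of W^⊗4 = [-25, -26, -26]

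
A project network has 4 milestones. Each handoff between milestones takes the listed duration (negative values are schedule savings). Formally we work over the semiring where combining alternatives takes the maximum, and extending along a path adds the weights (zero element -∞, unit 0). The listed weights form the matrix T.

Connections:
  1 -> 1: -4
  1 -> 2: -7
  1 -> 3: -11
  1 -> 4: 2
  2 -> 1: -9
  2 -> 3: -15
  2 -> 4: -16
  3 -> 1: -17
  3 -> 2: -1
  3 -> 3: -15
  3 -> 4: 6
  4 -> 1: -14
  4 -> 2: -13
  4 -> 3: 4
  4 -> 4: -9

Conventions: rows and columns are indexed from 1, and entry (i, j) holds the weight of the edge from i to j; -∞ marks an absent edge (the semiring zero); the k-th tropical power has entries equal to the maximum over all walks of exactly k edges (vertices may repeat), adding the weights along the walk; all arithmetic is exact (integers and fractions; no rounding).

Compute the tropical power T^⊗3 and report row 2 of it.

T^⊗2:
  [-8, -11, 6, -2]
  [-13, -16, -12, -7]
  [-8, -7, 10, -3]
  [-13, 3, -5, 10]
T^⊗3:
  [-11, 5, 2, 12]
  [-17, -13, -3, -6]
  [-7, 9, 1, 16]
  [-4, -3, 14, 1]
Answer: row 2 of T^⊗3 = [-17, -13, -3, -6]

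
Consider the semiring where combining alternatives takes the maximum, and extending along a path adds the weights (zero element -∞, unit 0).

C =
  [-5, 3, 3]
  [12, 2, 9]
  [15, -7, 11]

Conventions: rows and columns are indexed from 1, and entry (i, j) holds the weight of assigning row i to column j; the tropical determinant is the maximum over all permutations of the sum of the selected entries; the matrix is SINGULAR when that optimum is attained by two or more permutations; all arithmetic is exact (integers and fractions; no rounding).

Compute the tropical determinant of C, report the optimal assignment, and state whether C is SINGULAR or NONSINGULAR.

σ = (1, 2, 3): (-5) + 2 + 11 = 8
σ = (1, 3, 2): (-5) + 9 + (-7) = -3
σ = (2, 1, 3): 3 + 12 + 11 = 26
σ = (2, 3, 1): 3 + 9 + 15 = 27
σ = (3, 1, 2): 3 + 12 + (-7) = 8
σ = (3, 2, 1): 3 + 2 + 15 = 20
Optimal value attained by: σ = (2, 3, 1).
Answer: det⊕(C) = 27; verdict: NONSINGULAR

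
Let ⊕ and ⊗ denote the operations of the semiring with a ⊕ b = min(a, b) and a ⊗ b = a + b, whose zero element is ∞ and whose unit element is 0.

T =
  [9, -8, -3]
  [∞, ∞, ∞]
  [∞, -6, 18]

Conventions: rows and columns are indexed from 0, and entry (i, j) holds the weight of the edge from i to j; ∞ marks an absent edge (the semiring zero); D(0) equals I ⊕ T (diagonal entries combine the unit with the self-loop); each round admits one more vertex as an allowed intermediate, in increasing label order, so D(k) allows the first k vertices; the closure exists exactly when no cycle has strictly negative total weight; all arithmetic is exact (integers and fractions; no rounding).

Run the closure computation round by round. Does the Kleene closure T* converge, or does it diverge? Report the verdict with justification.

D(0):
  [0, -8, -3]
  [∞, 0, ∞]
  [∞, -6, 0]
D(1):
  [0, -8, -3]
  [∞, 0, ∞]
  [∞, -6, 0]
D(2):
  [0, -8, -3]
  [∞, 0, ∞]
  [∞, -6, 0]
D(3):
  [0, -9, -3]
  [∞, 0, ∞]
  [∞, -6, 0]
Key observation: every diagonal entry stays at the unit through all rounds, so no improving cycle exists.
Answer: CONVERGES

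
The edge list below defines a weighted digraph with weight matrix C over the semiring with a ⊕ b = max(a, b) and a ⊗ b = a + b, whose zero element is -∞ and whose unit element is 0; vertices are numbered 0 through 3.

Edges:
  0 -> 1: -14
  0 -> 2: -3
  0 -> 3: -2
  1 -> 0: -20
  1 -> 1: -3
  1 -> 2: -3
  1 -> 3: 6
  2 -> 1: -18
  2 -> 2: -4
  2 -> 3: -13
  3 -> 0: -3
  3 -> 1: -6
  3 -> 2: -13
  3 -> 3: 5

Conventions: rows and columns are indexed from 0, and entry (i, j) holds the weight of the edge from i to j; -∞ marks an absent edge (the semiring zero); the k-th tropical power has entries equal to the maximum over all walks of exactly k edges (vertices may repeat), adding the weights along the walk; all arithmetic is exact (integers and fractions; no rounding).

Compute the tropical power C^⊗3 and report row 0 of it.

C^⊗2:
  [-5, -8, -7, 3]
  [3, 0, -6, 11]
  [-16, -19, -8, -8]
  [2, -1, -6, 10]
C^⊗3:
  [0, -3, -8, 8]
  [8, 5, 0, 16]
  [-11, -14, -12, -3]
  [7, 4, -1, 15]
Answer: row 0 of C^⊗3 = [0, -3, -8, 8]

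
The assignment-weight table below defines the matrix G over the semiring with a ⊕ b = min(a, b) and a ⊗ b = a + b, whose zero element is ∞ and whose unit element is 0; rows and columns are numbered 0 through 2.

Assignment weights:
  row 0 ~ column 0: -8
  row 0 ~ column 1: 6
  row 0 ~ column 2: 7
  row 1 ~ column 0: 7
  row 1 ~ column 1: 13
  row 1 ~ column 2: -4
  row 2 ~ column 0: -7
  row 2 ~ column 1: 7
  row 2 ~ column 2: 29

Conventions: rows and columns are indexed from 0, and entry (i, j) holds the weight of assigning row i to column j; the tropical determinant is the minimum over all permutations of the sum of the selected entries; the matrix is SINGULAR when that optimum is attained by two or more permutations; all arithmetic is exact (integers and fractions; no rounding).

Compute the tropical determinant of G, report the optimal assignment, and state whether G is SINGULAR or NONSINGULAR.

σ = (0, 1, 2): (-8) + 13 + 29 = 34
σ = (0, 2, 1): (-8) + (-4) + 7 = -5
σ = (1, 0, 2): 6 + 7 + 29 = 42
σ = (1, 2, 0): 6 + (-4) + (-7) = -5
σ = (2, 0, 1): 7 + 7 + 7 = 21
σ = (2, 1, 0): 7 + 13 + (-7) = 13
Optimal value attained by: σ = (0, 2, 1).
Answer: det⊕(G) = -5; verdict: SINGULAR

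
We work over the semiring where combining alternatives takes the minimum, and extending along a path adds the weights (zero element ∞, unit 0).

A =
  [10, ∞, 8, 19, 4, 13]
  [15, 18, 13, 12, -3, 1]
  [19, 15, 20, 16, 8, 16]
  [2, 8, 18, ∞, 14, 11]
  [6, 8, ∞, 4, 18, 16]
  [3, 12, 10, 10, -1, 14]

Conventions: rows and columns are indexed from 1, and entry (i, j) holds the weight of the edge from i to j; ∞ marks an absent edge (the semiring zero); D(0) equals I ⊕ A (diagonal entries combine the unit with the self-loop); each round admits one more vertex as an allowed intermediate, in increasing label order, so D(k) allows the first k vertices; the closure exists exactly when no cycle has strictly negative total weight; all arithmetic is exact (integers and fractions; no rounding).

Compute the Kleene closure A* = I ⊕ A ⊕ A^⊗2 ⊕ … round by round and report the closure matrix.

D(0):
  [0, ∞, 8, 19, 4, 13]
  [15, 0, 13, 12, -3, 1]
  [19, 15, 0, 16, 8, 16]
  [2, 8, 18, 0, 14, 11]
  [6, 8, ∞, 4, 0, 16]
  [3, 12, 10, 10, -1, 0]
D(1):
  [0, ∞, 8, 19, 4, 13]
  [15, 0, 13, 12, -3, 1]
  [19, 15, 0, 16, 8, 16]
  [2, 8, 10, 0, 6, 11]
  [6, 8, 14, 4, 0, 16]
  [3, 12, 10, 10, -1, 0]
D(2):
  [0, ∞, 8, 19, 4, 13]
  [15, 0, 13, 12, -3, 1]
  [19, 15, 0, 16, 8, 16]
  [2, 8, 10, 0, 5, 9]
  [6, 8, 14, 4, 0, 9]
  [3, 12, 10, 10, -1, 0]
D(3):
  [0, 23, 8, 19, 4, 13]
  [15, 0, 13, 12, -3, 1]
  [19, 15, 0, 16, 8, 16]
  [2, 8, 10, 0, 5, 9]
  [6, 8, 14, 4, 0, 9]
  [3, 12, 10, 10, -1, 0]
D(4):
  [0, 23, 8, 19, 4, 13]
  [14, 0, 13, 12, -3, 1]
  [18, 15, 0, 16, 8, 16]
  [2, 8, 10, 0, 5, 9]
  [6, 8, 14, 4, 0, 9]
  [3, 12, 10, 10, -1, 0]
D(5):
  [0, 12, 8, 8, 4, 13]
  [3, 0, 11, 1, -3, 1]
  [14, 15, 0, 12, 8, 16]
  [2, 8, 10, 0, 5, 9]
  [6, 8, 14, 4, 0, 9]
  [3, 7, 10, 3, -1, 0]
D(6):
  [0, 12, 8, 8, 4, 13]
  [3, 0, 11, 1, -3, 1]
  [14, 15, 0, 12, 8, 16]
  [2, 8, 10, 0, 5, 9]
  [6, 8, 14, 4, 0, 9]
  [3, 7, 10, 3, -1, 0]
Answer: A* = [[0, 12, 8, 8, 4, 13], [3, 0, 11, 1, -3, 1], [14, 15, 0, 12, 8, 16], [2, 8, 10, 0, 5, 9], [6, 8, 14, 4, 0, 9], [3, 7, 10, 3, -1, 0]]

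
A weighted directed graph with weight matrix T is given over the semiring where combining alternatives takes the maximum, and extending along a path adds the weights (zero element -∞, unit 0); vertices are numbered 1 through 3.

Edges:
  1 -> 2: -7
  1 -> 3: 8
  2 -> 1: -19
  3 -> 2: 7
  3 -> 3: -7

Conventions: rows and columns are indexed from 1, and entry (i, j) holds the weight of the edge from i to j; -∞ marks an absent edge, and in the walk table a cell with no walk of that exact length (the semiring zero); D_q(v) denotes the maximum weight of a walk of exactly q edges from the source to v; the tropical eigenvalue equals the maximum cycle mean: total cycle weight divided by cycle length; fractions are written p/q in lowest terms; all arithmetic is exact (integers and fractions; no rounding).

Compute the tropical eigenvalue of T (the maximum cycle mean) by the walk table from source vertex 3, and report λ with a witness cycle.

q=0: [-∞, -∞, 0]
q=1: [-∞, 7, -7]
q=2: [-12, 0, -14]
q=3: [-19, -7, -4]
Optimal cycle mean attained by: cycle 1->3->2->1, total 8 + 7 + (-19), length 3.
Answer: λ = -4/3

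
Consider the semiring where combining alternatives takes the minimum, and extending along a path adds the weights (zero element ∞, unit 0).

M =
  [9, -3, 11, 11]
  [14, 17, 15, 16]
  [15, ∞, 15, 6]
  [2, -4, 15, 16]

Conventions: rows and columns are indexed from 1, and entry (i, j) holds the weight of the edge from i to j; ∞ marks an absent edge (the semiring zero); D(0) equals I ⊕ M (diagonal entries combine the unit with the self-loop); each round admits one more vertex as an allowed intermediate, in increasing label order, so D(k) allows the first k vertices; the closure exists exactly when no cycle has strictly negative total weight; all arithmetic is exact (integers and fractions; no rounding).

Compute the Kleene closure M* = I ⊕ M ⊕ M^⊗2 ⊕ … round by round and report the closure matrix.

D(0):
  [0, -3, 11, 11]
  [14, 0, 15, 16]
  [15, ∞, 0, 6]
  [2, -4, 15, 0]
D(1):
  [0, -3, 11, 11]
  [14, 0, 15, 16]
  [15, 12, 0, 6]
  [2, -4, 13, 0]
D(2):
  [0, -3, 11, 11]
  [14, 0, 15, 16]
  [15, 12, 0, 6]
  [2, -4, 11, 0]
D(3):
  [0, -3, 11, 11]
  [14, 0, 15, 16]
  [15, 12, 0, 6]
  [2, -4, 11, 0]
D(4):
  [0, -3, 11, 11]
  [14, 0, 15, 16]
  [8, 2, 0, 6]
  [2, -4, 11, 0]
Answer: M* = [[0, -3, 11, 11], [14, 0, 15, 16], [8, 2, 0, 6], [2, -4, 11, 0]]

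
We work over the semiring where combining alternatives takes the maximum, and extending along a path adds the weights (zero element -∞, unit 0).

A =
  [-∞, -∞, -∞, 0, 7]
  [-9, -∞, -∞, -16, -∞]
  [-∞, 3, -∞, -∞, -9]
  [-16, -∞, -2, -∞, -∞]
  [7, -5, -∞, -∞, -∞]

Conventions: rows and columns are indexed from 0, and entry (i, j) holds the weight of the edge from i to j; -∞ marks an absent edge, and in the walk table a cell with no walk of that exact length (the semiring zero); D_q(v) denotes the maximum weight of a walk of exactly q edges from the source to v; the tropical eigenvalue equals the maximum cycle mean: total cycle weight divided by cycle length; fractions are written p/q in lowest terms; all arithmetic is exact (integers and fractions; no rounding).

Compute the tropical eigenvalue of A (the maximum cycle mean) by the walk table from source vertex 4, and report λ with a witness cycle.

q=0: [-∞, -∞, -∞, -∞, 0]
q=1: [7, -5, -∞, -∞, -∞]
q=2: [-14, -∞, -∞, 7, 14]
q=3: [21, 9, 5, -14, -7]
q=4: [0, 8, -16, 21, 28]
q=5: [35, 23, 19, 0, 7]
Optimal cycle mean attained by: cycle 0->4->0, total 7 + 7, length 2.
Answer: λ = 7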